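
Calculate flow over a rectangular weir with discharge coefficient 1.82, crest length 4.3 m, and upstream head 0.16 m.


Q = C * L * H^(3/2) = 1.82 * 4.3 * 0.16^1.5 = 1.82 * 4.3 * 0.064000

0.5009 m^3/s


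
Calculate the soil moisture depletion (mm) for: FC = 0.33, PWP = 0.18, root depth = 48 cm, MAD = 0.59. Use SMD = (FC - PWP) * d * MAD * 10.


SMD = (FC - PWP) * d * MAD * 10
SMD = (0.33 - 0.18) * 48 * 0.59 * 10
SMD = 0.1500 * 48 * 0.59 * 10

42.4800 mm


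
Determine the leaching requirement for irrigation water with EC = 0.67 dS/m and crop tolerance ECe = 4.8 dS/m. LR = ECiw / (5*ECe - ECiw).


LR = ECiw / (5*ECe - ECiw)
LR = 0.67 / (5*4.8 - 0.67)
LR = 0.67 / 23.3300

0.0287


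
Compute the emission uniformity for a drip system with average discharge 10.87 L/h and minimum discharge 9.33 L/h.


EU = (q_min/q_avg)*100 = (9.33/10.87)*100 = 85.8326%

85.8326 %


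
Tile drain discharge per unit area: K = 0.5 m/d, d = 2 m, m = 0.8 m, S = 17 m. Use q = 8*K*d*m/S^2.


q = 8*K*d*m/S^2
q = 8*0.5*2*0.8/17^2
q = 6.4000 / 289

0.0221 m/d


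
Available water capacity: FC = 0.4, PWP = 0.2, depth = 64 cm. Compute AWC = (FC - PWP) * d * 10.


AWC = (FC - PWP) * d * 10
AWC = (0.4 - 0.2) * 64 * 10
AWC = 0.2000 * 64 * 10

128.0000 mm


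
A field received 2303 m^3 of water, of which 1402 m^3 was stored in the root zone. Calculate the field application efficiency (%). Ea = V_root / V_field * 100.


Ea = V_root / V_field * 100 = 1402 / 2303 * 100 = 60.8771%

60.8771 %


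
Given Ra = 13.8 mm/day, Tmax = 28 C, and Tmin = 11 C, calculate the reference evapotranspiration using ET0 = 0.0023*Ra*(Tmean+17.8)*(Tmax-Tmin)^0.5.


Tmean = (Tmax + Tmin)/2 = (28 + 11)/2 = 19.5
ET0 = 0.0023 * 13.8 * (19.5 + 17.8) * sqrt(28 - 11)
ET0 = 0.0023 * 13.8 * 37.3 * 4.123106

4.8814 mm/day


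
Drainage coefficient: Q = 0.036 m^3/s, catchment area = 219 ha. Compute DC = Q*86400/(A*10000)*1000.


DC = Q * 86400 / (A * 10000) * 1000
DC = 0.036 * 86400 / (219 * 10000) * 1000
DC = 3110400.0000 / 2190000

1.4203 mm/day


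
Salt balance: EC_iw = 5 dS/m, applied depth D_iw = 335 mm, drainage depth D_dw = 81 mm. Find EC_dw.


EC_dw = EC_iw * D_iw / D_dw
EC_dw = 5 * 335 / 81
EC_dw = 1675 / 81

20.6790 dS/m


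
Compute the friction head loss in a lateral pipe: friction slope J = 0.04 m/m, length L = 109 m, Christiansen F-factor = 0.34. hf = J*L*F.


hf = J * L * F = 0.04 * 109 * 0.34 = 1.4824 m

1.4824 m


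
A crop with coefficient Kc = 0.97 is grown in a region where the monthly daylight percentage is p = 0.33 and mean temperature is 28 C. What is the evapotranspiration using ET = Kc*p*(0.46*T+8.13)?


ET = Kc * p * (0.46*T + 8.13)
ET = 0.97 * 0.33 * (0.46*28 + 8.13)
ET = 0.97 * 0.33 * 21.0100

6.7253 mm/day


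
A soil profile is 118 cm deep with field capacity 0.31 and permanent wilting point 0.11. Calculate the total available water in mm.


AWC = (FC - PWP) * d * 10
AWC = (0.31 - 0.11) * 118 * 10
AWC = 0.2000 * 118 * 10

236.0000 mm


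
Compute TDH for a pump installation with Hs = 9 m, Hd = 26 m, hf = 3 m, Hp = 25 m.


TDH = Hs + Hd + hf + Hp = 9 + 26 + 3 + 25 = 63

63 m


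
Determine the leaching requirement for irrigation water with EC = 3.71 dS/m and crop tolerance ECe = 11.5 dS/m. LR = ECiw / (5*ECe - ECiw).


LR = ECiw / (5*ECe - ECiw)
LR = 3.71 / (5*11.5 - 3.71)
LR = 3.71 / 53.7900

0.0690


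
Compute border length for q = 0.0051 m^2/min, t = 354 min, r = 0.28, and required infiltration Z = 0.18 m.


L = q*t/((1+r)*Z)
L = 0.0051*354/((1+0.28)*0.18)
L = 1.8054/0.2304

7.8359 m


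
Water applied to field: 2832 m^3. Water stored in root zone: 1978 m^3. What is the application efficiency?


Ea = V_root / V_field * 100 = 1978 / 2832 * 100 = 69.8446%

69.8446 %


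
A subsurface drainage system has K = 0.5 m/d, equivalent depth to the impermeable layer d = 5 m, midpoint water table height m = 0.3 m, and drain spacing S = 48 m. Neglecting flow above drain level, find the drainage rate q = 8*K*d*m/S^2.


q = 8*K*d*m/S^2
q = 8*0.5*5*0.3/48^2
q = 6.0000 / 2304

0.0026 m/d


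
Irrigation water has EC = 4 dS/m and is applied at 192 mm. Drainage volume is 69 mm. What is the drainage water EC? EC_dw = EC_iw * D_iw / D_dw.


EC_dw = EC_iw * D_iw / D_dw
EC_dw = 4 * 192 / 69
EC_dw = 768 / 69

11.1304 dS/m


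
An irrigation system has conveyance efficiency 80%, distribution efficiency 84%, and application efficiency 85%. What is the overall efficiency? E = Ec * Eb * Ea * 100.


Ec = 0.8, Eb = 0.84, Ea = 0.85
E = 0.8 * 0.84 * 0.85 * 100 = 57.1200%

57.1200 %


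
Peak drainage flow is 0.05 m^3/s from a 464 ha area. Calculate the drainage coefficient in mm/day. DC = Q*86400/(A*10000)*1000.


DC = Q * 86400 / (A * 10000) * 1000
DC = 0.05 * 86400 / (464 * 10000) * 1000
DC = 4320000.0000 / 4640000

0.9310 mm/day


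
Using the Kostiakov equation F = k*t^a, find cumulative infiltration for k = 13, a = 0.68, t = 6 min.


F = k * t^a = 13 * 6^0.68
F = 13 * 3.381761

43.9629 mm


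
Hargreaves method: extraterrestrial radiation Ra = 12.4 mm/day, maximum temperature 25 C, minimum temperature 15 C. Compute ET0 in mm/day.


Tmean = (Tmax + Tmin)/2 = (25 + 15)/2 = 20.0
ET0 = 0.0023 * 12.4 * (20.0 + 17.8) * sqrt(25 - 15)
ET0 = 0.0023 * 12.4 * 37.8 * 3.162278

3.4091 mm/day


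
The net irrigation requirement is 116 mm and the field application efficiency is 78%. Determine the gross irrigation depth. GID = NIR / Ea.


Ea = 78% = 0.78
GID = NIR / Ea = 116 / 0.78 = 148.7179 mm

148.7179 mm


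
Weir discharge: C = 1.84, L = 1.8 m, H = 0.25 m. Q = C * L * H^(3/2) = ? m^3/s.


Q = C * L * H^(3/2) = 1.84 * 1.8 * 0.25^1.5 = 1.84 * 1.8 * 0.125000

0.4140 m^3/s


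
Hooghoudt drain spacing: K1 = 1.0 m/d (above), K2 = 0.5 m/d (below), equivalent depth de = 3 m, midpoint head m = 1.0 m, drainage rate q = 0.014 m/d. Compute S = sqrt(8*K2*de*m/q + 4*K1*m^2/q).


S^2 = 8*K2*de*m/q + 4*K1*m^2/q
S^2 = 8*0.5*3*1.0/0.014 + 4*1.0*1.0^2/0.014
S = sqrt(1142.8571)

33.8062 m


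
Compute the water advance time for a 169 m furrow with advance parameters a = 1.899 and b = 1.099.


t = (L/a)^(1/b)
t = (169/1.899)^(1/1.099)
t = 88.994207^(1/1.099)

59.3963 min


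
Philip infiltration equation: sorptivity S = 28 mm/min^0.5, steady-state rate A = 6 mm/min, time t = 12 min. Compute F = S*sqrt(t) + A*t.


F = S*sqrt(t) + A*t
F = 28*sqrt(12) + 6*12
F = 28*3.464102 + 72

168.9949 mm


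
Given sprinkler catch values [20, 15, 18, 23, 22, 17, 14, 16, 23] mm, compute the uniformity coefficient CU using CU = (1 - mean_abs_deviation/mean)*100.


mean = 18.666667 mm
MAD = 2.962963 mm
CU = (1 - 2.962963/18.666667)*100

84.1270 %


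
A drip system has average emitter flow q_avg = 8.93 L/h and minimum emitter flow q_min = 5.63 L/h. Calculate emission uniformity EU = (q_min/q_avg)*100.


EU = (q_min/q_avg)*100 = (5.63/8.93)*100 = 63.0459%

63.0459 %


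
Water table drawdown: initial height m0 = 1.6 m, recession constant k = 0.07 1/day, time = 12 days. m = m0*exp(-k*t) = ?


m = m0 * exp(-k*t)
m = 1.6 * exp(-0.07 * 12)
m = 1.6 * exp(-0.8400)

0.6907 m


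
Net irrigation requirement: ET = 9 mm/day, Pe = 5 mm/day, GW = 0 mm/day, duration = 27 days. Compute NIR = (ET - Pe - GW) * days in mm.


Daily deficit = ET - Pe - GW = 9 - 5 - 0 = 4 mm/day
NIR = 4 * 27 = 108 mm

108.0000 mm


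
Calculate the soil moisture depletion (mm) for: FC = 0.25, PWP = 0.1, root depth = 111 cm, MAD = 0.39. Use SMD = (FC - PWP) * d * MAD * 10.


SMD = (FC - PWP) * d * MAD * 10
SMD = (0.25 - 0.1) * 111 * 0.39 * 10
SMD = 0.1500 * 111 * 0.39 * 10

64.9350 mm


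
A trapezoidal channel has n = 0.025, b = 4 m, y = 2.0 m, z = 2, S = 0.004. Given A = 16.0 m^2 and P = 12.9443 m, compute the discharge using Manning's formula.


R = A/P = 16.0/12.9443 = 1.236065
Q = (1/0.025) * 16.0 * 1.236065^(2/3) * 0.004^0.5

46.6198 m^3/s


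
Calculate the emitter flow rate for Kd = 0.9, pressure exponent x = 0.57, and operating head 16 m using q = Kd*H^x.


q = Kd * H^x = 0.9 * 16^0.57 = 0.9 * 4.856780

4.3711 L/h


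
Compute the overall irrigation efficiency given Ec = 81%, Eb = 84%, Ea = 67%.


Ec = 0.81, Eb = 0.84, Ea = 0.67
E = 0.81 * 0.84 * 0.67 * 100 = 45.5868%

45.5868 %


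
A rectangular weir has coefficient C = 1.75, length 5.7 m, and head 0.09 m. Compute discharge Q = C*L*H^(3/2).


Q = C * L * H^(3/2) = 1.75 * 5.7 * 0.09^1.5 = 1.75 * 5.7 * 0.027000

0.2693 m^3/s


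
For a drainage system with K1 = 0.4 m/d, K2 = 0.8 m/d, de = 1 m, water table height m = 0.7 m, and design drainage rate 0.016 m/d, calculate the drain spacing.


S^2 = 8*K2*de*m/q + 4*K1*m^2/q
S^2 = 8*0.8*1*0.7/0.016 + 4*0.4*0.7^2/0.016
S = sqrt(329.0000)

18.1384 m


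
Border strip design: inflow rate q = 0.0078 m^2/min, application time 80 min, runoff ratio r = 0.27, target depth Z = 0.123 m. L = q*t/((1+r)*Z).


L = q*t/((1+r)*Z)
L = 0.0078*80/((1+0.27)*0.123)
L = 0.624/0.15621

3.9946 m


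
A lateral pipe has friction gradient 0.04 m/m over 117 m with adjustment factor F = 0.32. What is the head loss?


hf = J * L * F = 0.04 * 117 * 0.32 = 1.4976 m

1.4976 m


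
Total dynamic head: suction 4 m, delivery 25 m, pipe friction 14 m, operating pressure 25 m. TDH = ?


TDH = Hs + Hd + hf + Hp = 4 + 25 + 14 + 25 = 68

68 m


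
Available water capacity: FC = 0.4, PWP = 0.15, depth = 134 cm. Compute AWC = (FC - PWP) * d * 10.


AWC = (FC - PWP) * d * 10
AWC = (0.4 - 0.15) * 134 * 10
AWC = 0.2500 * 134 * 10

335.0000 mm


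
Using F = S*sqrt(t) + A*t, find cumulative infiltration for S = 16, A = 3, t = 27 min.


F = S*sqrt(t) + A*t
F = 16*sqrt(27) + 3*27
F = 16*5.196152 + 81

164.1384 mm


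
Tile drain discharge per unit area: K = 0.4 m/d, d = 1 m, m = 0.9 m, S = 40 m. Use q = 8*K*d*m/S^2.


q = 8*K*d*m/S^2
q = 8*0.4*1*0.9/40^2
q = 2.8800 / 1600

0.0018 m/d


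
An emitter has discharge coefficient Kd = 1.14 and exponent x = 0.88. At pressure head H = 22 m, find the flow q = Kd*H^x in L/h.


q = Kd * H^x = 1.14 * 22^0.88 = 1.14 * 15.182104

17.3076 L/h


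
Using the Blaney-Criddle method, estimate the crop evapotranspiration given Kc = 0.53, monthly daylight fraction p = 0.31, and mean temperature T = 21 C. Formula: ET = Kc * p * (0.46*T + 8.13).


ET = Kc * p * (0.46*T + 8.13)
ET = 0.53 * 0.31 * (0.46*21 + 8.13)
ET = 0.53 * 0.31 * 17.7900

2.9229 mm/day


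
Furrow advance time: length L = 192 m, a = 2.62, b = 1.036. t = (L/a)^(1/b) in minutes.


t = (L/a)^(1/b)
t = (192/2.62)^(1/1.036)
t = 73.282443^(1/1.036)

63.1238 min


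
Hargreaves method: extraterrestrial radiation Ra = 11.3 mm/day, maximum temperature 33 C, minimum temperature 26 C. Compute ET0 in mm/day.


Tmean = (Tmax + Tmin)/2 = (33 + 26)/2 = 29.5
ET0 = 0.0023 * 11.3 * (29.5 + 17.8) * sqrt(33 - 26)
ET0 = 0.0023 * 11.3 * 47.3 * 2.645751

3.2525 mm/day


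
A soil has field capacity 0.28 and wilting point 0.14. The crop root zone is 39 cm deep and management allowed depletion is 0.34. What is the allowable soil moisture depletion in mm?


SMD = (FC - PWP) * d * MAD * 10
SMD = (0.28 - 0.14) * 39 * 0.34 * 10
SMD = 0.1400 * 39 * 0.34 * 10

18.5640 mm


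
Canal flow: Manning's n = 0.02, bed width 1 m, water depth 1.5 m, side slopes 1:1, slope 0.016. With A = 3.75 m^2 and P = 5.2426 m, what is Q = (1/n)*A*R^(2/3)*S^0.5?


R = A/P = 3.75/5.2426 = 0.715294
Q = (1/0.02) * 3.75 * 0.715294^(2/3) * 0.016^0.5

18.9693 m^3/s


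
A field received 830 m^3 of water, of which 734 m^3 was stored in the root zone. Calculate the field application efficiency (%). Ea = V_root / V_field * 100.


Ea = V_root / V_field * 100 = 734 / 830 * 100 = 88.4337%

88.4337 %


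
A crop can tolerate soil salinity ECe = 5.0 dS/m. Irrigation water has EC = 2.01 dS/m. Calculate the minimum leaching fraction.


LR = ECiw / (5*ECe - ECiw)
LR = 2.01 / (5*5.0 - 2.01)
LR = 2.01 / 22.9900

0.0874


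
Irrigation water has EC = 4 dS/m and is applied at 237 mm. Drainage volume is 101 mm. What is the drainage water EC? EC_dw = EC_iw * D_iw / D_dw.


EC_dw = EC_iw * D_iw / D_dw
EC_dw = 4 * 237 / 101
EC_dw = 948 / 101

9.3861 dS/m


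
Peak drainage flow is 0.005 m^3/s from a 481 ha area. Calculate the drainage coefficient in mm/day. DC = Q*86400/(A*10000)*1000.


DC = Q * 86400 / (A * 10000) * 1000
DC = 0.005 * 86400 / (481 * 10000) * 1000
DC = 432000.0000 / 4810000

0.0898 mm/day


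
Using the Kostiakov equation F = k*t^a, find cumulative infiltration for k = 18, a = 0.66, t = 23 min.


F = k * t^a = 18 * 23^0.66
F = 18 * 7.920277

142.5650 mm


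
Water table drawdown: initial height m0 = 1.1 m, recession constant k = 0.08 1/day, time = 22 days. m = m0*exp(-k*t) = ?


m = m0 * exp(-k*t)
m = 1.1 * exp(-0.08 * 22)
m = 1.1 * exp(-1.7600)

0.1892 m


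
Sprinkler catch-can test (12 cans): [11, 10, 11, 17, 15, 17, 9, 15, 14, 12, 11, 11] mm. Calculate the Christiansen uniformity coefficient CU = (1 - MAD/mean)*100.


mean = 12.750000 mm
MAD = 2.375000 mm
CU = (1 - 2.375000/12.750000)*100

81.3725 %


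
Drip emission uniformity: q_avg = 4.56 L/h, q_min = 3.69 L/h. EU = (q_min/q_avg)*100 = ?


EU = (q_min/q_avg)*100 = (3.69/4.56)*100 = 80.9211%

80.9211 %


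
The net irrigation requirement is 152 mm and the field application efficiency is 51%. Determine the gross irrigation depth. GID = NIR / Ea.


Ea = 51% = 0.51
GID = NIR / Ea = 152 / 0.51 = 298.0392 mm

298.0392 mm


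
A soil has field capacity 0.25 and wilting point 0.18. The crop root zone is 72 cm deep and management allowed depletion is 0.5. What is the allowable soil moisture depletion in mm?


SMD = (FC - PWP) * d * MAD * 10
SMD = (0.25 - 0.18) * 72 * 0.5 * 10
SMD = 0.0700 * 72 * 0.5 * 10

25.2000 mm


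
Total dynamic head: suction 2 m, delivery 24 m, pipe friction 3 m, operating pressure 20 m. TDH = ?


TDH = Hs + Hd + hf + Hp = 2 + 24 + 3 + 20 = 49

49 m


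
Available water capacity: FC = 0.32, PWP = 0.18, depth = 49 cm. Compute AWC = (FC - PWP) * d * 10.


AWC = (FC - PWP) * d * 10
AWC = (0.32 - 0.18) * 49 * 10
AWC = 0.1400 * 49 * 10

68.6000 mm


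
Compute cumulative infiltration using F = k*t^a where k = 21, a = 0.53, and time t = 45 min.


F = k * t^a = 21 * 45^0.53
F = 21 * 7.519737

157.9145 mm


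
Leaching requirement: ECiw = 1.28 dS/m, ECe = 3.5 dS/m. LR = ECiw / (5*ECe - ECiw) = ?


LR = ECiw / (5*ECe - ECiw)
LR = 1.28 / (5*3.5 - 1.28)
LR = 1.28 / 16.2200

0.0789


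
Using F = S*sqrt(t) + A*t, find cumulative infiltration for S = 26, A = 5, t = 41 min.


F = S*sqrt(t) + A*t
F = 26*sqrt(41) + 5*41
F = 26*6.403124 + 205

371.4812 mm


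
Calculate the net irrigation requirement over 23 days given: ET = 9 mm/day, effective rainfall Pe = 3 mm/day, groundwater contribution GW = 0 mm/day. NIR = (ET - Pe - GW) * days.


Daily deficit = ET - Pe - GW = 9 - 3 - 0 = 6 mm/day
NIR = 6 * 23 = 138 mm

138.0000 mm


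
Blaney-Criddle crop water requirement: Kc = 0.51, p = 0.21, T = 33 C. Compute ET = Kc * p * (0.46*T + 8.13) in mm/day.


ET = Kc * p * (0.46*T + 8.13)
ET = 0.51 * 0.21 * (0.46*33 + 8.13)
ET = 0.51 * 0.21 * 23.3100

2.4965 mm/day


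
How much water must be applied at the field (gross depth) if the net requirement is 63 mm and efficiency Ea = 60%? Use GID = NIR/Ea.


Ea = 60% = 0.6
GID = NIR / Ea = 63 / 0.6 = 105.0000 mm

105.0000 mm


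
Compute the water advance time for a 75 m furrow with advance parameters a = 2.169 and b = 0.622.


t = (L/a)^(1/b)
t = (75/2.169)^(1/0.622)
t = 34.578147^(1/0.622)

297.8227 min


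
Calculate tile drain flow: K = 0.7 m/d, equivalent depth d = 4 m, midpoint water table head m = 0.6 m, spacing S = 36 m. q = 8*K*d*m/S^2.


q = 8*K*d*m/S^2
q = 8*0.7*4*0.6/36^2
q = 13.4400 / 1296

0.0104 m/d


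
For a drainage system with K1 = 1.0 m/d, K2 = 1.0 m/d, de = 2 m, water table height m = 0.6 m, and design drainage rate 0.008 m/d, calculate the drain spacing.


S^2 = 8*K2*de*m/q + 4*K1*m^2/q
S^2 = 8*1.0*2*0.6/0.008 + 4*1.0*0.6^2/0.008
S = sqrt(1380.0000)

37.1484 m


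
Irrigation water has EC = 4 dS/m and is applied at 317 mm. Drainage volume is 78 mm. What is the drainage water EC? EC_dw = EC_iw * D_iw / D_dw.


EC_dw = EC_iw * D_iw / D_dw
EC_dw = 4 * 317 / 78
EC_dw = 1268 / 78

16.2564 dS/m


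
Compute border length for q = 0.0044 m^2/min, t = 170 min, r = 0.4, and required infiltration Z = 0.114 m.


L = q*t/((1+r)*Z)
L = 0.0044*170/((1+0.4)*0.114)
L = 0.748/0.1596

4.6867 m


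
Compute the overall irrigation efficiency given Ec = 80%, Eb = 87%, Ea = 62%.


Ec = 0.8, Eb = 0.87, Ea = 0.62
E = 0.8 * 0.87 * 0.62 * 100 = 43.1520%

43.1520 %


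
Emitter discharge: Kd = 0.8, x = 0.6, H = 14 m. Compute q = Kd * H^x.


q = Kd * H^x = 0.8 * 14^0.6 = 0.8 * 4.871658

3.8973 L/h


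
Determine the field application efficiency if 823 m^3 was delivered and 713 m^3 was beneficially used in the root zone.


Ea = V_root / V_field * 100 = 713 / 823 * 100 = 86.6343%

86.6343 %


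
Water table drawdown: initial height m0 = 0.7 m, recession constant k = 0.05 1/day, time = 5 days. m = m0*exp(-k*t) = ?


m = m0 * exp(-k*t)
m = 0.7 * exp(-0.05 * 5)
m = 0.7 * exp(-0.2500)

0.5452 m


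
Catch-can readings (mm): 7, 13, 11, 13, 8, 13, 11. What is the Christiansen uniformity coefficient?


mean = 10.857143 mm
MAD = 1.918367 mm
CU = (1 - 1.918367/10.857143)*100

82.3308 %


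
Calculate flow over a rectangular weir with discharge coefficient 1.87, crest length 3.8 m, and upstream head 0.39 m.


Q = C * L * H^(3/2) = 1.87 * 3.8 * 0.39^1.5 = 1.87 * 3.8 * 0.243555

1.7307 m^3/s


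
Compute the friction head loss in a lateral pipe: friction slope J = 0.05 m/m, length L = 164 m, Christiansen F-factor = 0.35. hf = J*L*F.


hf = J * L * F = 0.05 * 164 * 0.35 = 2.8700 m

2.8700 m


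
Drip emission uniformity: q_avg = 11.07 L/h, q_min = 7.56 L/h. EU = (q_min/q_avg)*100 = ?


EU = (q_min/q_avg)*100 = (7.56/11.07)*100 = 68.2927%

68.2927 %


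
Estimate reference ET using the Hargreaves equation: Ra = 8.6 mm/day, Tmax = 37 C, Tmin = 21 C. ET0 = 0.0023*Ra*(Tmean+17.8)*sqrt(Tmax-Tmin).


Tmean = (Tmax + Tmin)/2 = (37 + 21)/2 = 29.0
ET0 = 0.0023 * 8.6 * (29.0 + 17.8) * sqrt(37 - 21)
ET0 = 0.0023 * 8.6 * 46.8 * 4.000000

3.7028 mm/day


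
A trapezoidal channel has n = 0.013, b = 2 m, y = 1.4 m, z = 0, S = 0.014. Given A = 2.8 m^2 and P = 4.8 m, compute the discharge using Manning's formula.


R = A/P = 2.8/4.8 = 0.583333
Q = (1/0.013) * 2.8 * 0.583333^(2/3) * 0.014^0.5

17.7919 m^3/s


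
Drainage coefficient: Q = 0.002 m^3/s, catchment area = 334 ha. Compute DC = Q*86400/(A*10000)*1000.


DC = Q * 86400 / (A * 10000) * 1000
DC = 0.002 * 86400 / (334 * 10000) * 1000
DC = 172800.0000 / 3340000

0.0517 mm/day


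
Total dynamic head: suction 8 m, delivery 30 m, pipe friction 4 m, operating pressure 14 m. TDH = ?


TDH = Hs + Hd + hf + Hp = 8 + 30 + 4 + 14 = 56

56 m


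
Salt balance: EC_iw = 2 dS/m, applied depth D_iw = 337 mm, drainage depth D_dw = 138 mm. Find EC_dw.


EC_dw = EC_iw * D_iw / D_dw
EC_dw = 2 * 337 / 138
EC_dw = 674 / 138

4.8841 dS/m


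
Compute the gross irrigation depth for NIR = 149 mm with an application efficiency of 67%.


Ea = 67% = 0.67
GID = NIR / Ea = 149 / 0.67 = 222.3881 mm

222.3881 mm


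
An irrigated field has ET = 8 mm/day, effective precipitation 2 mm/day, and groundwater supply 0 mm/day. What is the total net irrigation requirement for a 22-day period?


Daily deficit = ET - Pe - GW = 8 - 2 - 0 = 6 mm/day
NIR = 6 * 22 = 132 mm

132.0000 mm


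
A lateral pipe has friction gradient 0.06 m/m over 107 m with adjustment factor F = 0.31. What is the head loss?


hf = J * L * F = 0.06 * 107 * 0.31 = 1.9902 m

1.9902 m


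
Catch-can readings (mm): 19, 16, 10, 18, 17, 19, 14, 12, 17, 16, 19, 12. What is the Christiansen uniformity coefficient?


mean = 15.750000 mm
MAD = 2.500000 mm
CU = (1 - 2.500000/15.750000)*100

84.1270 %


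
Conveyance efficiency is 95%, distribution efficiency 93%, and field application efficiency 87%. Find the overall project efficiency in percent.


Ec = 0.95, Eb = 0.93, Ea = 0.87
E = 0.95 * 0.93 * 0.87 * 100 = 76.8645%

76.8645 %


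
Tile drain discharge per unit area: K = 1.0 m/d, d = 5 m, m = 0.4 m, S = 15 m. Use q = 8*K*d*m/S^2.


q = 8*K*d*m/S^2
q = 8*1.0*5*0.4/15^2
q = 16.0000 / 225

0.0711 m/d


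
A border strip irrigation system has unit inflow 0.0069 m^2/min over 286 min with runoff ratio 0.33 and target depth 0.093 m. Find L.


L = q*t/((1+r)*Z)
L = 0.0069*286/((1+0.33)*0.093)
L = 1.9734/0.12369

15.9544 m


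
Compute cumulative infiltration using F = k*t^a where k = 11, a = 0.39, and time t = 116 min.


F = k * t^a = 11 * 116^0.39
F = 11 * 6.384672

70.2314 mm


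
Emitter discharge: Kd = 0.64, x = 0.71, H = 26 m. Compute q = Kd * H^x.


q = Kd * H^x = 0.64 * 26^0.71 = 0.64 * 10.107205

6.4686 L/h


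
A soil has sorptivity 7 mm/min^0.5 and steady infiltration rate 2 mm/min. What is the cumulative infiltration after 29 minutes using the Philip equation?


F = S*sqrt(t) + A*t
F = 7*sqrt(29) + 2*29
F = 7*5.385165 + 58

95.6962 mm


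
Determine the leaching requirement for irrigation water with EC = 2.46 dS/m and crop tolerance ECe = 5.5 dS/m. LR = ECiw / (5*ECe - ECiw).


LR = ECiw / (5*ECe - ECiw)
LR = 2.46 / (5*5.5 - 2.46)
LR = 2.46 / 25.0400

0.0982


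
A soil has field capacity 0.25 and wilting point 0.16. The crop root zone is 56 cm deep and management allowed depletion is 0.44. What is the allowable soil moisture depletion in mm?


SMD = (FC - PWP) * d * MAD * 10
SMD = (0.25 - 0.16) * 56 * 0.44 * 10
SMD = 0.0900 * 56 * 0.44 * 10

22.1760 mm


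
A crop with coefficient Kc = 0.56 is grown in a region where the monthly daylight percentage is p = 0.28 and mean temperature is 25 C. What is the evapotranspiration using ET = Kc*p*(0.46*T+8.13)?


ET = Kc * p * (0.46*T + 8.13)
ET = 0.56 * 0.28 * (0.46*25 + 8.13)
ET = 0.56 * 0.28 * 19.6300

3.0780 mm/day


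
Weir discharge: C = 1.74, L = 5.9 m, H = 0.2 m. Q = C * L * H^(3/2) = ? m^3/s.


Q = C * L * H^(3/2) = 1.74 * 5.9 * 0.2^1.5 = 1.74 * 5.9 * 0.089443

0.9182 m^3/s


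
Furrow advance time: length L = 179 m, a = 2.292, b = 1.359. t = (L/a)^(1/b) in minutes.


t = (L/a)^(1/b)
t = (179/2.292)^(1/1.359)
t = 78.097731^(1/1.359)

24.6985 min


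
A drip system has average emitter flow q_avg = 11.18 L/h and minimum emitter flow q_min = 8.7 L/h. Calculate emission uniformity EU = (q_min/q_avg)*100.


EU = (q_min/q_avg)*100 = (8.7/11.18)*100 = 77.8175%

77.8175 %


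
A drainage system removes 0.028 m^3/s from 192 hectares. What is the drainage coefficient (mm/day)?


DC = Q * 86400 / (A * 10000) * 1000
DC = 0.028 * 86400 / (192 * 10000) * 1000
DC = 2419200.0000 / 1920000

1.2600 mm/day


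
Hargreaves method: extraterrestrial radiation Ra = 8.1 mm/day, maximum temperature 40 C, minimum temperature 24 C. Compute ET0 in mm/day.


Tmean = (Tmax + Tmin)/2 = (40 + 24)/2 = 32.0
ET0 = 0.0023 * 8.1 * (32.0 + 17.8) * sqrt(40 - 24)
ET0 = 0.0023 * 8.1 * 49.8 * 4.000000

3.7111 mm/day


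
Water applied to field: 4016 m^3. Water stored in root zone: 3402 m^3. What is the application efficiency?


Ea = V_root / V_field * 100 = 3402 / 4016 * 100 = 84.7112%

84.7112 %


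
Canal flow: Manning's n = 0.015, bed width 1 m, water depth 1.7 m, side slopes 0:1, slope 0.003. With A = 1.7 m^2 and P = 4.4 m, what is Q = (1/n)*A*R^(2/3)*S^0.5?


R = A/P = 1.7/4.4 = 0.386364
Q = (1/0.015) * 1.7 * 0.386364^(2/3) * 0.003^0.5

3.2929 m^3/s


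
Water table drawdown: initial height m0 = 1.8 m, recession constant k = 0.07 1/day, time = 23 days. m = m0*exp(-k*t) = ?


m = m0 * exp(-k*t)
m = 1.8 * exp(-0.07 * 23)
m = 1.8 * exp(-1.6100)

0.3598 m


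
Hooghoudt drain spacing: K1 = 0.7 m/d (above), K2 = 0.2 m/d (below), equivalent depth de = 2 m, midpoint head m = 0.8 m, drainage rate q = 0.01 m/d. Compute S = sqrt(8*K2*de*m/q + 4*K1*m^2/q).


S^2 = 8*K2*de*m/q + 4*K1*m^2/q
S^2 = 8*0.2*2*0.8/0.01 + 4*0.7*0.8^2/0.01
S = sqrt(435.2000)

20.8614 m


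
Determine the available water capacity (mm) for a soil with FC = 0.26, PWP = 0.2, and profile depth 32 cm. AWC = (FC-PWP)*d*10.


AWC = (FC - PWP) * d * 10
AWC = (0.26 - 0.2) * 32 * 10
AWC = 0.0600 * 32 * 10

19.2000 mm


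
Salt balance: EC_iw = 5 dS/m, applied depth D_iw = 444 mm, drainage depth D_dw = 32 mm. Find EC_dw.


EC_dw = EC_iw * D_iw / D_dw
EC_dw = 5 * 444 / 32
EC_dw = 2220 / 32

69.3750 dS/m


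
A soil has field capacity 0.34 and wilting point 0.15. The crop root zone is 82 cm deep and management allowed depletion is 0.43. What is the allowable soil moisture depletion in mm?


SMD = (FC - PWP) * d * MAD * 10
SMD = (0.34 - 0.15) * 82 * 0.43 * 10
SMD = 0.1900 * 82 * 0.43 * 10

66.9940 mm


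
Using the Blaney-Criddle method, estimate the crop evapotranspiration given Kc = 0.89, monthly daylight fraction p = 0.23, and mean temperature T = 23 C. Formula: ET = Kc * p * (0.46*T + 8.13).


ET = Kc * p * (0.46*T + 8.13)
ET = 0.89 * 0.23 * (0.46*23 + 8.13)
ET = 0.89 * 0.23 * 18.7100

3.8299 mm/day


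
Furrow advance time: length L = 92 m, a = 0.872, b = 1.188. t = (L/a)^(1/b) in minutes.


t = (L/a)^(1/b)
t = (92/0.872)^(1/1.188)
t = 105.504587^(1/1.188)

50.4766 min


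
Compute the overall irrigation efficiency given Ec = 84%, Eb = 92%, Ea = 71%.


Ec = 0.84, Eb = 0.92, Ea = 0.71
E = 0.84 * 0.92 * 0.71 * 100 = 54.8688%

54.8688 %


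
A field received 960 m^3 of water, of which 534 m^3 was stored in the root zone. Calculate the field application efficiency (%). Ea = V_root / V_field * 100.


Ea = V_root / V_field * 100 = 534 / 960 * 100 = 55.6250%

55.6250 %


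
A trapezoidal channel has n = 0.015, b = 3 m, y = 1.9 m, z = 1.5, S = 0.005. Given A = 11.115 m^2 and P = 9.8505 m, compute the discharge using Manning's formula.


R = A/P = 11.115/9.8505 = 1.128369
Q = (1/0.015) * 11.115 * 1.128369^(2/3) * 0.005^0.5

56.7898 m^3/s


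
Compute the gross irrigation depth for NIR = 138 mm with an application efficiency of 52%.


Ea = 52% = 0.52
GID = NIR / Ea = 138 / 0.52 = 265.3846 mm

265.3846 mm


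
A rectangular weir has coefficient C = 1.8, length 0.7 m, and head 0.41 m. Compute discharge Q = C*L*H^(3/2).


Q = C * L * H^(3/2) = 1.8 * 0.7 * 0.41^1.5 = 1.8 * 0.7 * 0.262528

0.3308 m^3/s


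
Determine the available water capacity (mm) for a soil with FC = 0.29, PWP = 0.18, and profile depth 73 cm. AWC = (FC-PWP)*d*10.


AWC = (FC - PWP) * d * 10
AWC = (0.29 - 0.18) * 73 * 10
AWC = 0.1100 * 73 * 10

80.3000 mm


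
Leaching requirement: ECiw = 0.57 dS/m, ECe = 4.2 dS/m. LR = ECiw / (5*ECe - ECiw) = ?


LR = ECiw / (5*ECe - ECiw)
LR = 0.57 / (5*4.2 - 0.57)
LR = 0.57 / 20.4300

0.0279


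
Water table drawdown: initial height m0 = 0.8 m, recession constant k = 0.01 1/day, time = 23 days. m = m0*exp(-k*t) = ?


m = m0 * exp(-k*t)
m = 0.8 * exp(-0.01 * 23)
m = 0.8 * exp(-0.2300)

0.6356 m


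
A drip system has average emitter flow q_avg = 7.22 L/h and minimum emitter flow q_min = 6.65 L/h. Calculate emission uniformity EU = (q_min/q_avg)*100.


EU = (q_min/q_avg)*100 = (6.65/7.22)*100 = 92.1053%

92.1053 %


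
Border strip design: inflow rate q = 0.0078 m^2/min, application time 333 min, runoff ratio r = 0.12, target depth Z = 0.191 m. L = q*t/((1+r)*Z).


L = q*t/((1+r)*Z)
L = 0.0078*333/((1+0.12)*0.191)
L = 2.5974/0.21392

12.1419 m


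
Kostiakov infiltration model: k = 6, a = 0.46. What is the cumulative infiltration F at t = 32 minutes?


F = k * t^a = 6 * 32^0.46
F = 6 * 4.924578

29.5475 mm


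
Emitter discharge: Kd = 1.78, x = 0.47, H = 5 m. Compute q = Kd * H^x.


q = Kd * H^x = 1.78 * 5^0.47 = 1.78 * 2.130669

3.7926 L/h


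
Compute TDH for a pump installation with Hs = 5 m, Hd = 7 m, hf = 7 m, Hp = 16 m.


TDH = Hs + Hd + hf + Hp = 5 + 7 + 7 + 16 = 35

35 m


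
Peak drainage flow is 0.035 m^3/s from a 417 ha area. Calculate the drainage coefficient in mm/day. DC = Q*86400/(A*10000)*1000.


DC = Q * 86400 / (A * 10000) * 1000
DC = 0.035 * 86400 / (417 * 10000) * 1000
DC = 3024000.0000 / 4170000

0.7252 mm/day


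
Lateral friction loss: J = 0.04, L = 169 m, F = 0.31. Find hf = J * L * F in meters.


hf = J * L * F = 0.04 * 169 * 0.31 = 2.0956 m

2.0956 m


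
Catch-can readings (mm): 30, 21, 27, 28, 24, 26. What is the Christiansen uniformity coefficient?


mean = 26.000000 mm
MAD = 2.333333 mm
CU = (1 - 2.333333/26.000000)*100

91.0256 %


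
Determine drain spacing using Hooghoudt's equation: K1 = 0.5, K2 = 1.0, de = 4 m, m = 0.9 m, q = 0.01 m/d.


S^2 = 8*K2*de*m/q + 4*K1*m^2/q
S^2 = 8*1.0*4*0.9/0.01 + 4*0.5*0.9^2/0.01
S = sqrt(3042.0000)

55.1543 m


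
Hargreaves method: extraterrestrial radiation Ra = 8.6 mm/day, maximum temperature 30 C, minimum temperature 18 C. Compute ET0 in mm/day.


Tmean = (Tmax + Tmin)/2 = (30 + 18)/2 = 24.0
ET0 = 0.0023 * 8.6 * (24.0 + 17.8) * sqrt(30 - 18)
ET0 = 0.0023 * 8.6 * 41.8 * 3.464102

2.8641 mm/day


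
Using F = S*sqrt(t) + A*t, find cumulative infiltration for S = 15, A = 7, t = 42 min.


F = S*sqrt(t) + A*t
F = 15*sqrt(42) + 7*42
F = 15*6.480741 + 294

391.2111 mm


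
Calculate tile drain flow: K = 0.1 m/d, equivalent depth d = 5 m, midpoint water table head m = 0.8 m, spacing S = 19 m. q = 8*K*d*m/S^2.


q = 8*K*d*m/S^2
q = 8*0.1*5*0.8/19^2
q = 3.2000 / 361

0.0089 m/d


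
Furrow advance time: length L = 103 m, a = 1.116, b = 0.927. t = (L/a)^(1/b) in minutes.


t = (L/a)^(1/b)
t = (103/1.116)^(1/0.927)
t = 92.293907^(1/0.927)

131.8037 min


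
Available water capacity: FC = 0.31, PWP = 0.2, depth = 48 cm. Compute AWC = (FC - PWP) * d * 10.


AWC = (FC - PWP) * d * 10
AWC = (0.31 - 0.2) * 48 * 10
AWC = 0.1100 * 48 * 10

52.8000 mm


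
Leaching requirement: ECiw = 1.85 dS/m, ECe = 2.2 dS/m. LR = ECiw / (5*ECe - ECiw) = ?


LR = ECiw / (5*ECe - ECiw)
LR = 1.85 / (5*2.2 - 1.85)
LR = 1.85 / 9.1500

0.2022


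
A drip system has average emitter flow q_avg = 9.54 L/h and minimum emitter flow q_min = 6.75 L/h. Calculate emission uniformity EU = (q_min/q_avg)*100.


EU = (q_min/q_avg)*100 = (6.75/9.54)*100 = 70.7547%

70.7547 %


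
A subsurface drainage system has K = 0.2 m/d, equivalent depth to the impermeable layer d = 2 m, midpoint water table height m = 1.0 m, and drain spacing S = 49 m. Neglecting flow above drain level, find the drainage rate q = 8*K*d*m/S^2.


q = 8*K*d*m/S^2
q = 8*0.2*2*1.0/49^2
q = 3.2000 / 2401

0.0013 m/d


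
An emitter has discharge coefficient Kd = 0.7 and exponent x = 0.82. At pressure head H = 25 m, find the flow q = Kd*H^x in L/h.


q = Kd * H^x = 0.7 * 25^0.82 = 0.7 * 14.005893

9.8041 L/h


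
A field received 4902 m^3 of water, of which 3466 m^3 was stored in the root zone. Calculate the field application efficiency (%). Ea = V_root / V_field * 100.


Ea = V_root / V_field * 100 = 3466 / 4902 * 100 = 70.7058%

70.7058 %


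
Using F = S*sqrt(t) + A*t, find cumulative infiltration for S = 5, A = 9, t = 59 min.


F = S*sqrt(t) + A*t
F = 5*sqrt(59) + 9*59
F = 5*7.681146 + 531

569.4057 mm


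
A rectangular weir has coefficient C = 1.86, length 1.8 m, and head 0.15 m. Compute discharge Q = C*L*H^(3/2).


Q = C * L * H^(3/2) = 1.86 * 1.8 * 0.15^1.5 = 1.86 * 1.8 * 0.058095

0.1945 m^3/s


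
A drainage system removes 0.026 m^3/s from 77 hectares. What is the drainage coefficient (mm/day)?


DC = Q * 86400 / (A * 10000) * 1000
DC = 0.026 * 86400 / (77 * 10000) * 1000
DC = 2246400.0000 / 770000

2.9174 mm/day


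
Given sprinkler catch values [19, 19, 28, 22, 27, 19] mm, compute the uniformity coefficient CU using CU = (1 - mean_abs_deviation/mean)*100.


mean = 22.333333 mm
MAD = 3.444444 mm
CU = (1 - 3.444444/22.333333)*100

84.5771 %


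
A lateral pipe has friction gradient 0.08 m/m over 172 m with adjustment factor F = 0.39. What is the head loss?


hf = J * L * F = 0.08 * 172 * 0.39 = 5.3664 m

5.3664 m


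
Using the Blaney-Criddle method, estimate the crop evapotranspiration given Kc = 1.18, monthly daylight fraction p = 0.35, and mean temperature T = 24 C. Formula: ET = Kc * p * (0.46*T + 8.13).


ET = Kc * p * (0.46*T + 8.13)
ET = 1.18 * 0.35 * (0.46*24 + 8.13)
ET = 1.18 * 0.35 * 19.1700

7.9172 mm/day


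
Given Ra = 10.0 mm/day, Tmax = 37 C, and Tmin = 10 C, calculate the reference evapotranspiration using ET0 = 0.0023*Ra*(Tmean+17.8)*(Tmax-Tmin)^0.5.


Tmean = (Tmax + Tmin)/2 = (37 + 10)/2 = 23.5
ET0 = 0.0023 * 10.0 * (23.5 + 17.8) * sqrt(37 - 10)
ET0 = 0.0023 * 10.0 * 41.3 * 5.196152

4.9358 mm/day


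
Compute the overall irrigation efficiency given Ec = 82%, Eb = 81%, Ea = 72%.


Ec = 0.82, Eb = 0.81, Ea = 0.72
E = 0.82 * 0.81 * 0.72 * 100 = 47.8224%

47.8224 %


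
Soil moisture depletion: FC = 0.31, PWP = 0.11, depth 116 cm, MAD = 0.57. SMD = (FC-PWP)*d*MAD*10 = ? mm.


SMD = (FC - PWP) * d * MAD * 10
SMD = (0.31 - 0.11) * 116 * 0.57 * 10
SMD = 0.2000 * 116 * 0.57 * 10

132.2400 mm


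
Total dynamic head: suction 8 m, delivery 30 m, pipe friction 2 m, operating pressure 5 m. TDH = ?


TDH = Hs + Hd + hf + Hp = 8 + 30 + 2 + 5 = 45

45 m


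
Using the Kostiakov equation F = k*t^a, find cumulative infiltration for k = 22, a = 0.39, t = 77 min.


F = k * t^a = 22 * 77^0.39
F = 22 * 5.441660

119.7165 mm


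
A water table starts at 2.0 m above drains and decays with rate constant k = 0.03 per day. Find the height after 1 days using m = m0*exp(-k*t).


m = m0 * exp(-k*t)
m = 2.0 * exp(-0.03 * 1)
m = 2.0 * exp(-0.0300)

1.9409 m


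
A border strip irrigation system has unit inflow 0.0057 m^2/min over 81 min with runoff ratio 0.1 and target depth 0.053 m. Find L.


L = q*t/((1+r)*Z)
L = 0.0057*81/((1+0.1)*0.053)
L = 0.4617/0.0583

7.9194 m


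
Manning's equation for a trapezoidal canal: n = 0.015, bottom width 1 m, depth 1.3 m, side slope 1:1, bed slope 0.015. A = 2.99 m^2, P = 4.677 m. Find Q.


R = A/P = 2.99/4.677 = 0.639299
Q = (1/0.015) * 2.99 * 0.639299^(2/3) * 0.015^0.5

18.1174 m^3/s


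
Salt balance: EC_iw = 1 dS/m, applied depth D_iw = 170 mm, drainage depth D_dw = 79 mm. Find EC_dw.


EC_dw = EC_iw * D_iw / D_dw
EC_dw = 1 * 170 / 79
EC_dw = 170 / 79

2.1519 dS/m


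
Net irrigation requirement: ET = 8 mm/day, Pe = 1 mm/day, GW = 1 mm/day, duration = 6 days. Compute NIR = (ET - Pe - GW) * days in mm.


Daily deficit = ET - Pe - GW = 8 - 1 - 1 = 6 mm/day
NIR = 6 * 6 = 36 mm

36.0000 mm


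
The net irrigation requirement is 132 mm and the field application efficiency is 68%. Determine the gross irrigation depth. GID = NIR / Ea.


Ea = 68% = 0.68
GID = NIR / Ea = 132 / 0.68 = 194.1176 mm

194.1176 mm


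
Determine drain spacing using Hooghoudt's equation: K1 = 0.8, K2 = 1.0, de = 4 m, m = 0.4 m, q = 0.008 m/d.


S^2 = 8*K2*de*m/q + 4*K1*m^2/q
S^2 = 8*1.0*4*0.4/0.008 + 4*0.8*0.4^2/0.008
S = sqrt(1664.0000)

40.7922 m


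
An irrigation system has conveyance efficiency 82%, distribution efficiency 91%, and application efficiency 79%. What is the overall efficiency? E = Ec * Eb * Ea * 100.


Ec = 0.82, Eb = 0.91, Ea = 0.79
E = 0.82 * 0.91 * 0.79 * 100 = 58.9498%

58.9498 %


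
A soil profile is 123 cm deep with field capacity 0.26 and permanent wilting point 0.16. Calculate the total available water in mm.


AWC = (FC - PWP) * d * 10
AWC = (0.26 - 0.16) * 123 * 10
AWC = 0.1000 * 123 * 10

123.0000 mm


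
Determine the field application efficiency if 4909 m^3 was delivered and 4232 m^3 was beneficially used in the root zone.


Ea = V_root / V_field * 100 = 4232 / 4909 * 100 = 86.2090%

86.2090 %


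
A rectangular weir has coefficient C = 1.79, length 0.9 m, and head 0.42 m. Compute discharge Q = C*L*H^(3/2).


Q = C * L * H^(3/2) = 1.79 * 0.9 * 0.42^1.5 = 1.79 * 0.9 * 0.272191

0.4385 m^3/s


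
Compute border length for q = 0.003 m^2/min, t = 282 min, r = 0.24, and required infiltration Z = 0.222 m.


L = q*t/((1+r)*Z)
L = 0.003*282/((1+0.24)*0.222)
L = 0.846/0.27528

3.0732 m


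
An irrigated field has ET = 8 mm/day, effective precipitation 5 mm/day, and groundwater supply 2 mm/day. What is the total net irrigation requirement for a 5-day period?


Daily deficit = ET - Pe - GW = 8 - 5 - 2 = 1 mm/day
NIR = 1 * 5 = 5 mm

5.0000 mm


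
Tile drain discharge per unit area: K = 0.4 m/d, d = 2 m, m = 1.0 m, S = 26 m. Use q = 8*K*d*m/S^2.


q = 8*K*d*m/S^2
q = 8*0.4*2*1.0/26^2
q = 6.4000 / 676

0.0095 m/d


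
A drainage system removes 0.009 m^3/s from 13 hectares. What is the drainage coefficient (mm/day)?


DC = Q * 86400 / (A * 10000) * 1000
DC = 0.009 * 86400 / (13 * 10000) * 1000
DC = 777600.0000 / 130000

5.9815 mm/day


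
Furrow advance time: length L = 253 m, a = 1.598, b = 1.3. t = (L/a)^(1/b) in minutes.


t = (L/a)^(1/b)
t = (253/1.598)^(1/1.3)
t = 158.322904^(1/1.3)

49.1991 min


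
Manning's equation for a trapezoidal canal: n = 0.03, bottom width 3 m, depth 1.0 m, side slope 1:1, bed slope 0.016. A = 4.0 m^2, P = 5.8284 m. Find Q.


R = A/P = 4.0/5.8284 = 0.686295
Q = (1/0.03) * 4.0 * 0.686295^(2/3) * 0.016^0.5

13.1222 m^3/s


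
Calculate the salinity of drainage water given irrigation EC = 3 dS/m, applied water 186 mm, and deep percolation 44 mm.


EC_dw = EC_iw * D_iw / D_dw
EC_dw = 3 * 186 / 44
EC_dw = 558 / 44

12.6818 dS/m


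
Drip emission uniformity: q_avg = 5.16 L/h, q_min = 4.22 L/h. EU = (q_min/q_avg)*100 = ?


EU = (q_min/q_avg)*100 = (4.22/5.16)*100 = 81.7829%

81.7829 %


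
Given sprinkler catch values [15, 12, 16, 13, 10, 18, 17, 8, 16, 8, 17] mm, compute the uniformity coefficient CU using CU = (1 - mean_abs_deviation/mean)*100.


mean = 13.636364 mm
MAD = 3.123967 mm
CU = (1 - 3.123967/13.636364)*100

77.0909 %


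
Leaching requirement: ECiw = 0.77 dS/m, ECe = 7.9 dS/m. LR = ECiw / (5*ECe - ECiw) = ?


LR = ECiw / (5*ECe - ECiw)
LR = 0.77 / (5*7.9 - 0.77)
LR = 0.77 / 38.7300

0.0199


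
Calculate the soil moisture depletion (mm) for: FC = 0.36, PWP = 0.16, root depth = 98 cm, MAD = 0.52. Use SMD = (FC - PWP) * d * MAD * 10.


SMD = (FC - PWP) * d * MAD * 10
SMD = (0.36 - 0.16) * 98 * 0.52 * 10
SMD = 0.2000 * 98 * 0.52 * 10

101.9200 mm


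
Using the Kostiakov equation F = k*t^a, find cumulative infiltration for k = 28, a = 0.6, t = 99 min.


F = k * t^a = 28 * 99^0.6
F = 28 * 15.753647

441.1021 mm


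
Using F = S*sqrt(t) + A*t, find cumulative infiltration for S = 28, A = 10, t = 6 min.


F = S*sqrt(t) + A*t
F = 28*sqrt(6) + 10*6
F = 28*2.449490 + 60

128.5857 mm


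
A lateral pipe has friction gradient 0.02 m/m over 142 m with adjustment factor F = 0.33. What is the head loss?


hf = J * L * F = 0.02 * 142 * 0.33 = 0.9372 m

0.9372 m


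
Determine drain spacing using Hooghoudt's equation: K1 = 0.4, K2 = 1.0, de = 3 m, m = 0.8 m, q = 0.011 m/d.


S^2 = 8*K2*de*m/q + 4*K1*m^2/q
S^2 = 8*1.0*3*0.8/0.011 + 4*0.4*0.8^2/0.011
S = sqrt(1838.5455)

42.8783 m


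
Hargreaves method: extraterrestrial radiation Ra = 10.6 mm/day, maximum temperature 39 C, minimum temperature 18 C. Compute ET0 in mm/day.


Tmean = (Tmax + Tmin)/2 = (39 + 18)/2 = 28.5
ET0 = 0.0023 * 10.6 * (28.5 + 17.8) * sqrt(39 - 18)
ET0 = 0.0023 * 10.6 * 46.3 * 4.582576

5.1728 mm/day


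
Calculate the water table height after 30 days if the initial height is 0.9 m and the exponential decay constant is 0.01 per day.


m = m0 * exp(-k*t)
m = 0.9 * exp(-0.01 * 30)
m = 0.9 * exp(-0.3000)

0.6667 m
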